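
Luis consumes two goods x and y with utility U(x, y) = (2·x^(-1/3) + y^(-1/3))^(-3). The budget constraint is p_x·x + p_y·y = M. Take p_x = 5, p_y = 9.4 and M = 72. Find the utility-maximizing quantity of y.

From the CES first-order condition, 2·(y/x)^(4/3) = p_x/p_y.
Solve for the ratio: y/x = [(1/2)·p_x/p_y]^(0.75).
Substitute y = (y/x)·x into the budget: x* = M/(p_x + p_y·(y/x)).
Numerically y/x = 0.370347, so x* = 72/(5 + 9.4·0.370347) = 8.4893 and y* = 0.370347·8.4893 = 3.144.

y* = 3.144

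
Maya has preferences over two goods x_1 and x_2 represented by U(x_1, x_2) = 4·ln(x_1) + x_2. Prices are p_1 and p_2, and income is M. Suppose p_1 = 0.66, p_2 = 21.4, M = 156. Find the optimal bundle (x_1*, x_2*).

Set MRS = p_1/p_2: (4/x_1)/1 = p_1/p_2.
So x_1*(p_1,p_2) = 4·p_2/p_1, independent of income; and x_2* = (M − 4·p_2)/p_2.
At the given prices: x_1* = 4·21.4/0.66 = 129.697, and x_2* = 3.2897.

x_1* = 129.697, x_2* = 3.2897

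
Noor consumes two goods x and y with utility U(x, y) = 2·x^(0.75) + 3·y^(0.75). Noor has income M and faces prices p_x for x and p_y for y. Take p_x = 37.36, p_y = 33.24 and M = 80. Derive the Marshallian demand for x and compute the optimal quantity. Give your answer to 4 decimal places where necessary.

MRS = MU_x/MU_y = (2/3)·(y/x)^(0.25). Set equal to p_x/p_y.
Solve for the ratio: y/x = [(3/2)·p_x/p_y]^(4).
Substitute y = (y/x)·x into the budget: x* = M/(p_x + p_y·(y/x)).
Numerically y/x = 8.07883, so x* = 80/(37.36 + 33.24·8.07883) = 0.2615.

x* = 0.2615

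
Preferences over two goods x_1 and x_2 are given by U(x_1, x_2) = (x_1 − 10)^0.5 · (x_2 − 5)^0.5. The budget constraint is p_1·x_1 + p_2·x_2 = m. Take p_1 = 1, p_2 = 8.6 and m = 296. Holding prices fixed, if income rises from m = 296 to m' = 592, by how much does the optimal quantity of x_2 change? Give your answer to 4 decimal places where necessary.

This is Cobb-Douglas in (x_1−10, x_2−5): tangency gives 0.5·p_2·(x_2−5) = 0.5·p_1·(x_1−10).
After buying the subsistence bundle (10, 5), a share 0.5 of the remaining income goes to x_1: x_1* = 10 + 0.5·(m − 10p_1 − 5p_2)/p_1.
Discretionary income = 296 − 10·1 − 5·8.6 = 243; x_2* = 5 + 0.5·243/8.6 = 19.1279.
At m' = 592: x_2* = 36.3372. Change: 36.3372 − 19.1279 = 17.2093.

Δx_2* = 17.2093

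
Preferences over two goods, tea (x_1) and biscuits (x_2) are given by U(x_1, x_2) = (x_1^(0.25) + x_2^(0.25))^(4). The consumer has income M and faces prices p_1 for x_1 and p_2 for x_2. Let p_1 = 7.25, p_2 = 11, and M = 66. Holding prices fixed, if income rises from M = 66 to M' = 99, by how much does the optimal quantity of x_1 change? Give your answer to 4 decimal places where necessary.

Δx_1* = 2.4337

From the CES first-order condition, (x_2/x_1)^(0.75) = p_1/p_2.
Solve for the ratio: x_2/x_1 = [p_1/p_2]^(4/3).
With the ratio pinned down, the budget gives x_1* = M/(p_1 + p_2·(x_2/x_1)) and x_2* = (x_2/x_1)·x_1*.
Numerically x_2/x_1 = 0.57358, so x_1* = 66/(7.25 + 11·0.57358) = 4.8675.
At M' = 99: x_1* = 7.3012. Change: 7.3012 − 4.8675 = 2.4337.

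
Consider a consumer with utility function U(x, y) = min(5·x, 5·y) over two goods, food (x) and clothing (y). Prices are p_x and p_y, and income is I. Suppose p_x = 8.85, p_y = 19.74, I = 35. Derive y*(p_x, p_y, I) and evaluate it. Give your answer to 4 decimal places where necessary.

y* = 1.2242

With perfect complements, no substitution: consume in ratio x:y = 5:5.
Budget: p_x·x + p_y·x = I, so (5·p_x + 5·p_y)·x = 5·I.
Demand: x*(p_x,p_y,I) = 5·I/(5·p_x + 5·p_y), y* = 5·I/(5·p_x + 5·p_y).
Here 5·8.85 + 5·19.74 = 142.95, giving y* = 1.2242.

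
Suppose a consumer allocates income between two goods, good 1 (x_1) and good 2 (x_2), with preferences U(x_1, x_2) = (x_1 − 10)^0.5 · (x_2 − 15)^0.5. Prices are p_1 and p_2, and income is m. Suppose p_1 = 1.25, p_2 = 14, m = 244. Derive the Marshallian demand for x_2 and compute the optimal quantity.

After buying the subsistence bundle (10, 15), a share 0.5 of the remaining income goes to x_1: x_1* = 10 + 0.5·(m − 10p_1 − 15p_2)/p_1.
Discretionary income = 244 − 10·1.25 − 15·14 = 21.5; x_2* = 15 + 0.5·21.5/14 = 15.7679.

x_2* = 15.7679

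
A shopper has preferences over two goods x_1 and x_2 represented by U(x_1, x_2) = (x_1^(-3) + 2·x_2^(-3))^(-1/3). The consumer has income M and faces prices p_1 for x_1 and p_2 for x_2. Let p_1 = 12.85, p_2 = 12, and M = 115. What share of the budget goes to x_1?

share on x_1 = 0.4695

Numerically x_2/x_1 = 1.209729, so x_1* = 115/(12.85 + 12·1.209729) = 4.2022 and x_2* = 1.209729·4.2022 = 5.0835.
Expenditure on x_1: 12.85·4.2022 = 53.998; share = 0.4695.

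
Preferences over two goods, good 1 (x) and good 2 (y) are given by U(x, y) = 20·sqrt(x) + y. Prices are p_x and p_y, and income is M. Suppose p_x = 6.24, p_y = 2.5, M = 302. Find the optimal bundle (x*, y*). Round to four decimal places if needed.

Solve: √x = 10·p_y/p_x, so x*(p_x,p_y) = (10·p_y/p_x)², and y* = (M − p_x·x*)/p_y.
Plugging in: x* = (10·2.5/6.24)² = 16.0513, y* = 80.7359.

x* = 16.0513, y* = 80.7359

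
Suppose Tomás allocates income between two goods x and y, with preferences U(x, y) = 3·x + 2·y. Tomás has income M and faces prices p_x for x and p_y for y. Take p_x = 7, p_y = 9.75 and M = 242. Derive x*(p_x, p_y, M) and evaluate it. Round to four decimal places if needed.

x* = 34.5714

Perfect substitutes: compare marginal utility per dollar. 3/p_x vs 2/p_y → 0.4286 vs 0.2051.
x gives more utility per dollar, so spend all income on x: x* = M/p_x, y* = 0.
Numerically: x* = 34.5714, y* = 0.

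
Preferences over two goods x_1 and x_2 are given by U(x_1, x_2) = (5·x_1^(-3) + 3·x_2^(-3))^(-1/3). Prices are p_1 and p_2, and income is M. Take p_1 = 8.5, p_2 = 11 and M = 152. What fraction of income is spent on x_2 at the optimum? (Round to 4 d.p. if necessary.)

share on x_2 = 0.5164

MRS = MU_x_1/MU_x_2 = (5/3)·(x_2/x_1)^(4). Set equal to p_1/p_2.
Hence x_2/x_1 = ((3/5)·p_1/p_2)^(1/(4)), i.e. raised to the 0.25 power.
With the ratio pinned down, the budget gives x_1* = M/(p_1 + p_2·(x_2/x_1)) and x_2* = (x_2/x_1)·x_1*.
Numerically x_2/x_1 = 0.825172, so x_1* = 152/(8.5 + 11·0.825172) = 8.6477 and x_2* = 0.825172·8.6477 = 7.1359.
Expenditure on x_2: 11·7.1359 = 78.4944; share = 0.5164.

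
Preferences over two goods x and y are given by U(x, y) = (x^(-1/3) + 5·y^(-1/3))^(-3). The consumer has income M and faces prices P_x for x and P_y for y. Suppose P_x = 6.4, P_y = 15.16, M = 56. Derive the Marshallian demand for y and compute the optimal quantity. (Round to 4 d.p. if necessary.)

y* = 2.9764

From the CES first-order condition, (1/5)·(y/x)^(4/3) = P_x/P_y.
Hence y/x = (5·P_x/P_y)^(1/(4/3)), i.e. raised to the 0.75 power.
With the ratio pinned down, the budget gives x* = M/(P_x + P_y·(y/x)) and y* = (y/x)·x*.
Numerically y/x = 1.751209, so x* = 56/(6.4 + 15.16·1.751209) = 1.6996 and y* = 1.751209·1.6996 = 2.9764.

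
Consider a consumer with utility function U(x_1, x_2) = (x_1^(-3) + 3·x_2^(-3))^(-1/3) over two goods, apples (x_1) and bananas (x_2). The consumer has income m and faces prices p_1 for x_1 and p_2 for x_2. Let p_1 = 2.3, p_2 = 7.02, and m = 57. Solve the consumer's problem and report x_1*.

MU_x_1 ∝ x_1^(-4), MU_x_2 ∝ 3·x_2^(-4), so MRS = (1/3)·(x_2/x_1)^(4) = p_1/p_2.
Solve for the ratio: x_2/x_1 = [3·p_1/p_2]^(0.25).
Substitute x_2 = (x_2/x_1)·x_1 into the budget: x_1* = m/(p_1 + p_2·(x_2/x_1)).
Numerically x_2/x_1 = 0.995699, so x_1* = 57/(2.3 + 7.02·0.995699) = 6.1358.

x_1* = 6.1358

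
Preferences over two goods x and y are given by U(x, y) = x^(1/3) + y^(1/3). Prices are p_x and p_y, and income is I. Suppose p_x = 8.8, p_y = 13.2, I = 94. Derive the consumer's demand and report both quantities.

x* = 5.8805, y* = 3.2009

MU_x ∝ x^(-2/3), MU_y ∝ y^(-2/3), so MRS = (y/x)^(2/3) = p_x/p_y.
Hence y/x = (p_x/p_y)^(1/(2/3)), i.e. raised to the 1.5 power.
Substitute y = (y/x)·x into the budget: x* = I/(p_x + p_y·(y/x)).
Numerically y/x = 0.544331, so x* = 94/(8.8 + 13.2·0.544331) = 5.8805 and y* = 0.544331·5.8805 = 3.2009.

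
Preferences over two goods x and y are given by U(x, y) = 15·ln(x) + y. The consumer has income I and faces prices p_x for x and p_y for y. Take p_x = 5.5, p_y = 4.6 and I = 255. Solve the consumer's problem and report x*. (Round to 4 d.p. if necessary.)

x* = 12.5455

Set MRS = p_x/p_y: (15/x)/1 = p_x/p_y.
So x*(p_x,p_y) = 15·p_y/p_x, independent of income; and y* = (I − 15·p_y)/p_y.
At the given prices: x* = 15·4.6/5.5 = 12.5455.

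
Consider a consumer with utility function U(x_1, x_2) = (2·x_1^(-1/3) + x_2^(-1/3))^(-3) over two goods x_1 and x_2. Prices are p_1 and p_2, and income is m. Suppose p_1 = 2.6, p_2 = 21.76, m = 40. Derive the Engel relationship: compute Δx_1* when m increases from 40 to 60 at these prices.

MRS = MU_x_1/MU_x_2 = 2·(x_2/x_1)^(4/3). Set equal to p_1/p_2.
Hence x_2/x_1 = ((1/2)·p_1/p_2)^(1/(4/3)), i.e. raised to the 0.75 power.
With the ratio pinned down, the budget gives x_1* = m/(p_1 + p_2·(x_2/x_1)) and x_2* = (x_2/x_1)·x_1*.
Numerically x_2/x_1 = 0.120841, so x_1* = 40/(2.6 + 21.76·0.120841) = 7.6489.
At m' = 60: x_1* = 11.4734. Change: 11.4734 − 7.6489 = 3.8245.

Δx_1* = 3.8245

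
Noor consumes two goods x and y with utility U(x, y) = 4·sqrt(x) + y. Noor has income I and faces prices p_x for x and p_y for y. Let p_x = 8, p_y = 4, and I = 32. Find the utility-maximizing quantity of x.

Thus x* = (2·p_y/p_x)² — independent of I — with the rest of income spent on y.
Plugging in: x* = (2·4/8)² = 1.

x* = 1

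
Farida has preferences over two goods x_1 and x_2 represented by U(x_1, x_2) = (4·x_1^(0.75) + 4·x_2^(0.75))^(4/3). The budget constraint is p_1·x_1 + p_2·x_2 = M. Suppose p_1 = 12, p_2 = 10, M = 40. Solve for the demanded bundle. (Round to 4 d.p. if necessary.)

x_1* = 1.2219, x_2* = 2.5337

From the CES first-order condition, (x_2/x_1)^(0.25) = p_1/p_2.
Solve for the ratio: x_2/x_1 = [p_1/p_2]^(4).
Substitute x_2 = (x_2/x_1)·x_1 into the budget: x_1* = M/(p_1 + p_2·(x_2/x_1)).
Numerically x_2/x_1 = 2.0736, so x_1* = 40/(12 + 10·2.0736) = 1.2219 and x_2* = 2.0736·1.2219 = 2.5337.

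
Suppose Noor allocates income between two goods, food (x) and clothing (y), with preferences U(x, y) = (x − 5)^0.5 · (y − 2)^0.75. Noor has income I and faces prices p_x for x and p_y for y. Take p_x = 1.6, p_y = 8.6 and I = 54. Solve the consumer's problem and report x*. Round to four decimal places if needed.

MRS = (2/3)·(y−2)/(x−5). Tangency with p_x/p_y gives y−2 = (3/2)·(p_x/p_y)·(x−5).
After buying the subsistence bundle (5, 2), a share 0.4 of the remaining income goes to x: x* = 5 + 0.4·(I − 5p_x − 2p_y)/p_x.
Discretionary income = 54 − 5·1.6 − 2·8.6 = 28.8; x* = 5 + 0.4·28.8/1.6 = 12.2.

x* = 12.2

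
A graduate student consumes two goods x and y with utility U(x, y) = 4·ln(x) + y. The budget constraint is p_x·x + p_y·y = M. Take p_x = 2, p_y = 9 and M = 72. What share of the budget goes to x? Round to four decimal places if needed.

share on x = 0.5

Set MRS = p_x/p_y: (4/x)/1 = p_x/p_y.
So x*(p_x,p_y) = 4·p_y/p_x, independent of income; and y* = (M − 4·p_y)/p_y.
At the given prices: x* = 4·9/2 = 18, and y* = 4.
Expenditure on x: 2·18 = 36; share = 0.5.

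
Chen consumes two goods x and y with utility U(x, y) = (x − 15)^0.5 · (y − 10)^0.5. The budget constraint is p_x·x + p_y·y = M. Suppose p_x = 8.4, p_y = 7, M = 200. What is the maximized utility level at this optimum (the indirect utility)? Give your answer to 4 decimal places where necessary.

Let x' = x−15, y' = y−10. MRS = y'/x' = p_x/p_y.
After buying the subsistence bundle (15, 10), a share 0.5 of the remaining income goes to x: x* = 15 + 0.5·(M − 15p_x − 10p_y)/p_x.
Discretionary income = 200 − 15·8.4 − 10·7 = 4; x* = 15 + 0.5·4/8.4 = 15.2381; y* = 10 + 0.5·4/7 = 10.2857.
Utility at the optimum: U(15.2381, 10.2857) = 0.2608.

V = 0.2608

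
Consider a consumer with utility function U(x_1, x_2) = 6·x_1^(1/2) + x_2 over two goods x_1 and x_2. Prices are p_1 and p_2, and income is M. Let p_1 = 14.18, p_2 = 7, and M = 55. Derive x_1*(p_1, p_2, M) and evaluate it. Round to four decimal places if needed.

x_1* = 2.1932

MU_x_1 = 3/√x_1, MU_x_2 = 1. Tangency: 3/√x_1 = p_1/p_2.
Thus x_1* = (3·p_2/p_1)² — independent of M — with the rest of income spent on x_2.
Plugging in: x_1* = (3·7/14.18)² = 2.1932.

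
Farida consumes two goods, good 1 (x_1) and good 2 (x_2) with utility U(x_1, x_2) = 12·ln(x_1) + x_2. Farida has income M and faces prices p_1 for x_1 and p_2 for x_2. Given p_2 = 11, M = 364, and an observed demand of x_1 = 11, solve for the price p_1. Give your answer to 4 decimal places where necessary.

p_1 = 12

MU_x_1 = 12/x_1, MU_x_2 = 1. Tangency: 12/x_1 = p_1/p_2.
So x_1*(p_1,p_2) = 12·p_2/p_1, independent of income; and x_2* = (M − 12·p_2)/p_2.
Set x_1* = 11 in the demand function and solve for p_1: p_1 = 12.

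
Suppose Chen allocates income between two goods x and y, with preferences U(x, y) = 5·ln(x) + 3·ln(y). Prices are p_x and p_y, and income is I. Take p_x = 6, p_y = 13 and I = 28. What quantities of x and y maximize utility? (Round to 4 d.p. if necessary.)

x* = 2.9167, y* = 0.8077

Tangency: MRS = (5/3)·y/x = p_x/p_y.
So 5·p_y·y = 3·p_x·x; combined with the budget, a share 0.625 of income goes to x.
Demand: x*(p_x,p_y,I) = 0.625·I/p_x and y* = 0.375·I/p_y.
At p_x=6, p_y=13, I=28: x* = 0.625·28/6 = 2.9167, y* = 0.8077.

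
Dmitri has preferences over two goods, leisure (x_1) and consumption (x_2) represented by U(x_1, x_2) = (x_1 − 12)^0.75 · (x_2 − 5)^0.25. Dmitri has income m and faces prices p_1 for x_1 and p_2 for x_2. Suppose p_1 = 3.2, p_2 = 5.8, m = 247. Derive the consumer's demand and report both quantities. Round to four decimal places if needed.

x_1* = 54.0938, x_2* = 12.7414

MRS = 3·(x_2−5)/(x_1−12). Tangency with p_1/p_2 gives x_2−5 = (1/3)·(p_1/p_2)·(x_1−12).
After buying the subsistence bundle (12, 5), a share 0.75 of the remaining income goes to x_1: x_1* = 12 + 0.75·(m − 12p_1 − 5p_2)/p_1.
Discretionary income = 247 − 12·3.2 − 5·5.8 = 179.6; x_1* = 12 + 0.75·179.6/3.2 = 54.0938; x_2* = 5 + 0.25·179.6/5.8 = 12.7414.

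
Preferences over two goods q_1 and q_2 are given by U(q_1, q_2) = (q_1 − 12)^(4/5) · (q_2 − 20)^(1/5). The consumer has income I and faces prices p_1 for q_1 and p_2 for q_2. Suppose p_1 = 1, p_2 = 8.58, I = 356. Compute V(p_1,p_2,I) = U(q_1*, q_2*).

MRS = 4·(q_2−20)/(q_1−12). Tangency with p_1/p_2 gives q_2−20 = (1/4)·(p_1/p_2)·(q_1−12).
After buying the subsistence bundle (12, 20), a share 0.8 of the remaining income goes to q_1: q_1* = 12 + 0.8·(I − 12p_1 − 20p_2)/p_1.
Discretionary income = 356 − 12·1 − 20·8.58 = 172.4; q_1* = 12 + 0.8·172.4/1 = 149.92; q_2* = 20 + 0.2·172.4/8.58 = 24.0186.
Utility at the optimum: U(149.92, 24.0186) = 68.0014.

V = 68.0014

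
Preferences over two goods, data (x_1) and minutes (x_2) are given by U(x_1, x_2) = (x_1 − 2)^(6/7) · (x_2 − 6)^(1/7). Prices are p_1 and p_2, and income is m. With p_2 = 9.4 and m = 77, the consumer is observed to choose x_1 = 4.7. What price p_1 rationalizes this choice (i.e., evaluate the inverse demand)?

p_1 = 4

MRS = 6·(x_2−6)/(x_1−2). Tangency with p_1/p_2 gives x_2−6 = (1/6)·(p_1/p_2)·(x_1−2).
Substituting into the budget: x_1* = 2 + 6/7·(m − 2·p_1 − 6·p_2)/p_1, and x_2* = 6 + 1/7·(…)/p_2.
Set x_1* = 4.7 in the demand function and solve for p_1: p_1 = 4.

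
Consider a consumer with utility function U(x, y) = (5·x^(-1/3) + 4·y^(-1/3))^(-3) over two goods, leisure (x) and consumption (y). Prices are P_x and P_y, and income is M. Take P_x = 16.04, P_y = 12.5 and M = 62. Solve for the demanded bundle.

x* = 2.1537, y* = 2.1964

MU_x ∝ 5·x^(-4/3), MU_y ∝ 4·y^(-4/3), so MRS = (5/4)·(y/x)^(4/3) = P_x/P_y.
Solve for the ratio: y/x = [(4/5)·P_x/P_y]^(0.75).
With the ratio pinned down, the budget gives x* = M/(P_x + P_y·(y/x)) and y* = (y/x)·x*.
Numerically y/x = 1.019855, so x* = 62/(16.04 + 12.5·1.019855) = 2.1537 and y* = 1.019855·2.1537 = 2.1964.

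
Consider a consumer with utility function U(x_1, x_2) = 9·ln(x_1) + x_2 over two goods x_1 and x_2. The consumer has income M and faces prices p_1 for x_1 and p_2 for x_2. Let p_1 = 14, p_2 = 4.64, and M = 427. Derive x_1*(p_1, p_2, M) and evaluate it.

x_1* = 2.9829

Set MRS = p_1/p_2: (9/x_1)/1 = p_1/p_2.
So x_1*(p_1,p_2) = 9·p_2/p_1, independent of income; and x_2* = (M − 9·p_2)/p_2.
At the given prices: x_1* = 9·4.64/14 = 2.9829.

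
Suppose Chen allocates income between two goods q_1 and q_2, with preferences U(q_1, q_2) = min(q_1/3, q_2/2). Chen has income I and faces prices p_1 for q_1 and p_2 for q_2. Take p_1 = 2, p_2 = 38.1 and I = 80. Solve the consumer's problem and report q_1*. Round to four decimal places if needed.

With perfect complements, no substitution: consume in ratio q_1:q_2 = 3:2.
Budget: p_1·q_1 + p_2·(2/3)·q_1 = I, so (3·p_1 + 2·p_2)·q_1 = 3·I.
Demand: q_1*(p_1,p_2,I) = 3·I/(3·p_1 + 2·p_2), q_2* = 2·I/(3·p_1 + 2·p_2).
Here 3·2 + 2·38.1 = 82.2, giving q_1* = 2.9197.

q_1* = 2.9197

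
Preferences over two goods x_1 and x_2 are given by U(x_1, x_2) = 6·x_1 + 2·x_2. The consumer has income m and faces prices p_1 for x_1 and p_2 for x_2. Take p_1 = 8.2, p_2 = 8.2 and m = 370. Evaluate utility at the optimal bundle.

V = 270.7317

Perfect substitutes: compare marginal utility per dollar. 6/p_1 vs 2/p_2 → 0.7317 vs 0.2439.
x_1 gives more utility per dollar, so spend all income on x_1: x_1* = m/p_1, x_2* = 0.
Numerically: x_1* = 45.122, x_2* = 0.
Utility at the optimum: U(45.122, 0) = 270.7317.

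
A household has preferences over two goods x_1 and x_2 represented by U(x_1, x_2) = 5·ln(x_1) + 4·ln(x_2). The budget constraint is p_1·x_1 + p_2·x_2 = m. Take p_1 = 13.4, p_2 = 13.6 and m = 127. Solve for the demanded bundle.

x_1* = 5.2653, x_2* = 4.1503

Demand: x_1*(p_1,p_2,m) = 5/9·m/p_1 and x_2* = 4/9·m/p_2.
At p_1=13.4, p_2=13.6, m=127: x_1* = 5/9·127/13.4 = 5.2653, x_2* = 4.1503.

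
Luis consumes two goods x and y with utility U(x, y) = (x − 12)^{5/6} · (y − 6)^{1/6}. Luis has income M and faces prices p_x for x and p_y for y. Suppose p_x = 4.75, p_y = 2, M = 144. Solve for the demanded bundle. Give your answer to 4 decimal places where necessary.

x* = 25.1579, y* = 12.25

MRS = 5·(y−6)/(x−12). Tangency with p_x/p_y gives y−6 = (1/5)·(p_x/p_y)·(x−12).
After buying the subsistence bundle (12, 6), a share 5/6 of the remaining income goes to x: x* = 12 + 5/6·(M − 12p_x − 6p_y)/p_x.
Discretionary income = 144 − 12·4.75 − 6·2 = 75; x* = 12 + 5/6·75/4.75 = 25.1579; y* = 6 + 1/6·75/2 = 12.25.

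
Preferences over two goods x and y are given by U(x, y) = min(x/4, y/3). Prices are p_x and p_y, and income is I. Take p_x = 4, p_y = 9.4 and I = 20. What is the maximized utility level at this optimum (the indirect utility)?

V = 0.4525

With perfect complements, no substitution: consume in ratio x:y = 4:3.
Budget: p_x·x + p_y·(3/4)·x = I, so (4·p_x + 3·p_y)·x = 4·I.
Demand: x*(p_x,p_y,I) = 4·I/(4·p_x + 3·p_y), y* = 3·I/(4·p_x + 3·p_y).
Here 4·4 + 3·9.4 = 44.2, giving x* = 1.81 and y* = 1.3575.
Utility at the optimum: U(1.81, 1.3575) = 0.4525.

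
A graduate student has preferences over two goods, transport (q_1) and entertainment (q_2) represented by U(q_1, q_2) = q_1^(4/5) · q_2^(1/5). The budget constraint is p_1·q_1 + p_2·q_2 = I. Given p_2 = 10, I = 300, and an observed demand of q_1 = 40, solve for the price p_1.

Tangency: MRS = 4·q_2/q_1 = p_1/p_2.
So 0.8·p_2·q_2 = 0.2·p_1·q_1; combined with the budget, a share 0.8 of income goes to q_1.
Demand: q_1*(p_1,p_2,I) = 0.8·I/p_1 and q_2* = 0.2·I/p_2.
Set q_1* = 40 in the demand function and solve for p_1: p_1 = 6.

p_1 = 6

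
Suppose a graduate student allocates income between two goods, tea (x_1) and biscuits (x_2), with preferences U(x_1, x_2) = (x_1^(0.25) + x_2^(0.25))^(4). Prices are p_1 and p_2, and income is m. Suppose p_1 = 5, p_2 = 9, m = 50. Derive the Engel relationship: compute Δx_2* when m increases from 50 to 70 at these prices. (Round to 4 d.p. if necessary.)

MU_x_1 ∝ x_1^(-0.75), MU_x_2 ∝ x_2^(-0.75), so MRS = (x_2/x_1)^(0.75) = p_1/p_2.
Solve for the ratio: x_2/x_1 = [p_1/p_2]^(4/3).
With the ratio pinned down, the budget gives x_1* = m/(p_1 + p_2·(x_2/x_1)) and x_2* = (x_2/x_1)·x_1*.
Numerically x_2/x_1 = 0.456706, so x_1* = 50/(5 + 9·0.456706) = 5.4883 and x_2* = 0.456706·5.4883 = 2.5065.
At m' = 70: x_2* = 3.5091. Change: 3.5091 − 2.5065 = 1.0026.

Δx_2* = 1.0026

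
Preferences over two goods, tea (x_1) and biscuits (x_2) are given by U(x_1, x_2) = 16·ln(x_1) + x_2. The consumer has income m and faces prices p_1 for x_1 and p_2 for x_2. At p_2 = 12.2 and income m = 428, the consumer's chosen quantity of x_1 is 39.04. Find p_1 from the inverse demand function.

p_1 = 5

Set MRS = p_1/p_2: (16/x_1)/1 = p_1/p_2.
So x_1*(p_1,p_2) = 16·p_2/p_1, independent of income; and x_2* = (m − 16·p_2)/p_2.
Set x_1* = 39.04 in the demand function and solve for p_1: p_1 = 5.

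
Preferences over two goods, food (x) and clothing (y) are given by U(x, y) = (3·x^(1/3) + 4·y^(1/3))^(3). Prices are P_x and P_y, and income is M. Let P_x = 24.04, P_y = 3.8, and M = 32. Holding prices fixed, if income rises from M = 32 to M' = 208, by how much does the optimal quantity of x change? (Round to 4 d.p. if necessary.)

MRS = MU_x/MU_y = (3/4)·(y/x)^(2/3). Set equal to P_x/P_y.
Hence y/x = ((4/3)·P_x/P_y)^(1/(2/3)), i.e. raised to the 1.5 power.
Substitute y = (y/x)·x into the budget: x* = M/(P_x + P_y·(y/x)).
Numerically y/x = 24.498213, so x* = 32/(24.04 + 3.8·24.498213) = 0.2732.
At M' = 208: x* = 1.7758. Change: 1.7758 − 0.2732 = 1.5026.

Δx* = 1.5026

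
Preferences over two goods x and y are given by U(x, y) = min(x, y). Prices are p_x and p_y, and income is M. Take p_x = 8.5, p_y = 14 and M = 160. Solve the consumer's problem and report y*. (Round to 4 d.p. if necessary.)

y* = 7.1111

With perfect complements, no substitution: consume in ratio x:y = 1:1.
Budget: p_x·x + p_y·x = M, so (p_x + p_y)·x = M.
Demand: x*(p_x,p_y,M) = M/(p_x + p_y), y* = M/(p_x + p_y).
Here 8.5 + 14 = 22.5, giving y* = 7.1111.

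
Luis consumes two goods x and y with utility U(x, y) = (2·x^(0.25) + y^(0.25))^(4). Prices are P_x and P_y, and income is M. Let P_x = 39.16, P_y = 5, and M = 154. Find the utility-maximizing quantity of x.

x* = 2.1993

MU_x ∝ 2·x^(-0.75), MU_y ∝ y^(-0.75), so MRS = 2·(y/x)^(0.75) = P_x/P_y.
Solve for the ratio: y/x = [(1/2)·P_x/P_y]^(4/3).
With the ratio pinned down, the budget gives x* = M/(P_x + P_y·(y/x)) and y* = (y/x)·x*.
Numerically y/x = 6.17244, so x* = 154/(39.16 + 5·6.17244) = 2.1993.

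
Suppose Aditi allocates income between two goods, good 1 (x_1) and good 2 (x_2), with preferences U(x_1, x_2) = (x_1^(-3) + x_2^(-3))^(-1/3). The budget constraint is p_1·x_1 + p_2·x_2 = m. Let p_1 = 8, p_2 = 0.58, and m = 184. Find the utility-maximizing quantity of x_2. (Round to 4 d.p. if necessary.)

MRS = MU_x_1/MU_x_2 = (x_2/x_1)^(4). Set equal to p_1/p_2.
Hence x_2/x_1 = (p_1/p_2)^(1/(4)), i.e. raised to the 0.25 power.
Substitute x_2 = (x_2/x_1)·x_1 into the budget: x_1* = m/(p_1 + p_2·(x_2/x_1)).
Numerically x_2/x_1 = 1.92715, so x_1* = 184/(8 + 0.58·1.92715) = 20.1804 and x_2* = 1.92715·20.1804 = 38.8907.

x_2* = 38.8907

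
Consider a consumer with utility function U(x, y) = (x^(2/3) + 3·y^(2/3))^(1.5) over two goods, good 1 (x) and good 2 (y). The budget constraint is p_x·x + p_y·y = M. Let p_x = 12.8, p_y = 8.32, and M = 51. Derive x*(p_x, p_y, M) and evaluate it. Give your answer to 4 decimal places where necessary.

x* = 0.0614

MRS = MU_x/MU_y = (1/3)·(y/x)^(1/3). Set equal to p_x/p_y.
Hence y/x = (3·p_x/p_y)^(1/(1/3)), i.e. raised to the 3 power.
Substitute y = (y/x)·x into the budget: x* = M/(p_x + p_y·(y/x)).
Numerically y/x = 98.315885, so x* = 51/(12.8 + 8.32·98.315885) = 0.0614.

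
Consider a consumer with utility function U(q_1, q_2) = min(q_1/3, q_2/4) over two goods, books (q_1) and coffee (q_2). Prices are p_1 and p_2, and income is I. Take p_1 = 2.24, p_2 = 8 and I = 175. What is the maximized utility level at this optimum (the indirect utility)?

V = 4.5196

With perfect complements, no substitution: consume in ratio q_1:q_2 = 3:4.
Budget: p_1·q_1 + p_2·(4/3)·q_1 = I, so (3·p_1 + 4·p_2)·q_1 = 3·I.
Demand: q_1*(p_1,p_2,I) = 3·I/(3·p_1 + 4·p_2), q_2* = 4·I/(3·p_1 + 4·p_2).
Here 3·2.24 + 4·8 = 38.72, giving q_1* = 13.5589 and q_2* = 18.0785.
Utility at the optimum: U(13.5589, 18.0785) = 4.5196.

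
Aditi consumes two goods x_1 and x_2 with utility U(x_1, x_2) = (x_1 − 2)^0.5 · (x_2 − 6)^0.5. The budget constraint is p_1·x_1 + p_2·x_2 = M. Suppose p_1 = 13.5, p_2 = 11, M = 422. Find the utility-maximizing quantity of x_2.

x_2* = 20.9545

MRS = (x_2−6)/(x_1−2). Tangency with p_1/p_2 gives x_2−6 = (p_1/p_2)·(x_1−2).
After buying the subsistence bundle (2, 6), a share 0.5 of the remaining income goes to x_1: x_1* = 2 + 0.5·(M − 2p_1 − 6p_2)/p_1.
Discretionary income = 422 − 2·13.5 − 6·11 = 329; x_2* = 6 + 0.5·329/11 = 20.9545.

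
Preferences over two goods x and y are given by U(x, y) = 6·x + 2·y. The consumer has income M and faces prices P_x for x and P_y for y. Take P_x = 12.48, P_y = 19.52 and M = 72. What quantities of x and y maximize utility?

x* = 5.7692, y* = 0

Linear utility — the consumer picks whichever good has higher MU/price: 6/12.48 = 0.4808 vs 2/19.52 = 0.1025.
x gives more utility per dollar, so spend all income on x: x* = M/P_x, y* = 0.
Numerically: x* = 5.7692, y* = 0.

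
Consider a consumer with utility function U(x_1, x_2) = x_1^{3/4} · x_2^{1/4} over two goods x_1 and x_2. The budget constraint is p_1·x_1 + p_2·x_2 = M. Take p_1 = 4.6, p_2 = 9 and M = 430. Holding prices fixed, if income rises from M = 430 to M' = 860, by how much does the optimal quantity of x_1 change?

Δx_1* = 70.1087

The MRS is 3·x_2/x_1. Set MRS = p_1/p_2.
So 0.75·p_2·x_2 = 0.25·p_1·x_1; combined with the budget, a share 0.75 of income goes to x_1.
Demand: x_1*(p_1,p_2,M) = 0.75·M/p_1 and x_2* = 0.25·M/p_2.
At p_1=4.6, p_2=9, M=430: x_1* = 0.75·430/4.6 = 70.1087.
At M' = 860: x_1* = 140.2174. Change: 140.2174 − 70.1087 = 70.1087.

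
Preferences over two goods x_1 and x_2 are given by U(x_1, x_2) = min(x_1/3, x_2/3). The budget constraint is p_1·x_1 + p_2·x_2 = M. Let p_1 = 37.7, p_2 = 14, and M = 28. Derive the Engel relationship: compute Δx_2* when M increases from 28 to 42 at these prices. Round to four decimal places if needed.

Δx_2* = 0.2708

Leontief preferences: the optimum is at the kink where x_1/3 = x_2/3, i.e. x_2 = x_1.
Budget: p_1·x_1 + p_2·x_1 = M, so (3·p_1 + 3·p_2)·x_1 = 3·M.
Demand: x_1*(p_1,p_2,M) = 3·M/(3·p_1 + 3·p_2), x_2* = 3·M/(3·p_1 + 3·p_2).
Here 3·37.7 + 3·14 = 155.1, giving x_2* = 0.5416.
At M' = 42: x_2* = 0.8124. Change: 0.8124 − 0.5416 = 0.2708.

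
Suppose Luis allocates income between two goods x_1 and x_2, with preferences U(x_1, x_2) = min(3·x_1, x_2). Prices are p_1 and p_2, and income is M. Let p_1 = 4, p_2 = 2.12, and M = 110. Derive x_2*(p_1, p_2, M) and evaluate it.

x_2* = 31.8533

Leontief preferences: the optimum is at the kink where x_1/1 = x_2/3, i.e. x_2 = 3·x_1.
Budget: p_1·x_1 + p_2·3·x_1 = M, so (p_1 + 3·p_2)·x_1 = M.
Demand: x_1*(p_1,p_2,M) = M/(p_1 + 3·p_2), x_2* = 3·M/(p_1 + 3·p_2).
Here 4 + 3·2.12 = 10.36, giving x_2* = 31.8533.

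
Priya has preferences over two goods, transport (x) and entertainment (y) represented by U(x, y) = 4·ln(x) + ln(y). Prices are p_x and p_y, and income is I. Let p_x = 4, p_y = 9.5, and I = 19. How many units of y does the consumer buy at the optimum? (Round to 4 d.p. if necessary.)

MU_x/MU_y = (4·y)/(x); tangency sets this equal to p_x/p_y.
So 4·p_y·y = p_x·x; combined with the budget, a share 0.8 of income goes to x.
Demand: x*(p_x,p_y,I) = 0.8·I/p_x and y* = 0.2·I/p_y.
At p_x=4, p_y=9.5, I=19: y* = 0.2·19/9.5 = 0.4.

y* = 0.4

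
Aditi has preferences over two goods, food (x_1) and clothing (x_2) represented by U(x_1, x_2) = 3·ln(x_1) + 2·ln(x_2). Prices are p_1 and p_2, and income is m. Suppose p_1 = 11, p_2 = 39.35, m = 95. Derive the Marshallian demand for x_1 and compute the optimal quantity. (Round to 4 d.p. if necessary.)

x_1* = 5.1818

Demand: x_1*(p_1,p_2,m) = 0.6·m/p_1 and x_2* = 0.4·m/p_2.
At p_1=11, p_2=39.35, m=95: x_1* = 0.6·95/11 = 5.1818.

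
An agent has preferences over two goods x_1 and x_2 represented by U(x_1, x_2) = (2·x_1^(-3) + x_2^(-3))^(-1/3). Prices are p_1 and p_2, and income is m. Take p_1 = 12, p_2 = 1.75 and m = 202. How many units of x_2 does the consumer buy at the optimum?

x_2* = 19.1131

With the ratio pinned down, the budget gives x_1* = m/(p_1 + p_2·(x_2/x_1)) and x_2* = (x_2/x_1)·x_1*.
Numerically x_2/x_1 = 1.36075, so x_1* = 202/(12 + 1.75·1.36075) = 14.046 and x_2* = 1.36075·14.046 = 19.1131.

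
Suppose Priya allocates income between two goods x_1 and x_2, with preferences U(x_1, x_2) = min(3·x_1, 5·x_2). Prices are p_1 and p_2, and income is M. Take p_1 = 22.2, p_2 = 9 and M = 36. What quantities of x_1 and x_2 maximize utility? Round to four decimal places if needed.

x_1* = 1.3043, x_2* = 0.7826

Leontief preferences: the optimum is at the kink where x_1/5 = x_2/3, i.e. x_2 = (3/5)·x_1.
Budget: p_1·x_1 + p_2·(3/5)·x_1 = M, so (5·p_1 + 3·p_2)·x_1 = 5·M.
Demand: x_1*(p_1,p_2,M) = 5·M/(5·p_1 + 3·p_2), x_2* = 3·M/(5·p_1 + 3·p_2).
Here 5·22.2 + 3·9 = 138, giving x_1* = 1.3043 and x_2* = 0.7826.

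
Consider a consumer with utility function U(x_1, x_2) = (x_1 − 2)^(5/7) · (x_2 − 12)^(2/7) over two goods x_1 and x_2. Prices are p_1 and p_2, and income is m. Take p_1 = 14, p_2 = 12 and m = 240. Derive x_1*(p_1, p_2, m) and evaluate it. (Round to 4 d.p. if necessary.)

x_1* = 5.4694

MRS = (5/2)·(x_2−12)/(x_1−2). Tangency with p_1/p_2 gives x_2−12 = (2/5)·(p_1/p_2)·(x_1−2).
Substituting into the budget: x_1* = 2 + 5/7·(m − 2·p_1 − 12·p_2)/p_1, and x_2* = 12 + 2/7·(…)/p_2.
Discretionary income = 240 − 2·14 − 12·12 = 68; x_1* = 2 + 5/7·68/14 = 5.4694.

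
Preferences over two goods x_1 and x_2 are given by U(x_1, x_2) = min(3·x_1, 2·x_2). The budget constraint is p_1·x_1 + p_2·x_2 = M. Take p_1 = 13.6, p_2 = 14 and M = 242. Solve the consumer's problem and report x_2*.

Leontief preferences: the optimum is at the kink where x_1/2 = x_2/3, i.e. x_2 = (3/2)·x_1.
Budget: p_1·x_1 + p_2·(3/2)·x_1 = M, so (2·p_1 + 3·p_2)·x_1 = 2·M.
Demand: x_1*(p_1,p_2,M) = 2·M/(2·p_1 + 3·p_2), x_2* = 3·M/(2·p_1 + 3·p_2).
Here 2·13.6 + 3·14 = 69.2, giving x_2* = 10.4913.

x_2* = 10.4913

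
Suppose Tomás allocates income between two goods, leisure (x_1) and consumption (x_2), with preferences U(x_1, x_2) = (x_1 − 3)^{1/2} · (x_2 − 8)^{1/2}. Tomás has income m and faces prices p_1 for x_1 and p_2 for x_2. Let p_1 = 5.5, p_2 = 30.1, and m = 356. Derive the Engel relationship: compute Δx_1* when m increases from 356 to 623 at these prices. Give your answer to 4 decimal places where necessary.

Let x_1' = x_1−3, x_2' = x_2−8. MRS = x_2'/x_1' = p_1/p_2.
After buying the subsistence bundle (3, 8), a share 0.5 of the remaining income goes to x_1: x_1* = 3 + 0.5·(m − 3p_1 − 8p_2)/p_1.
Discretionary income = 356 − 3·5.5 − 8·30.1 = 98.7; x_1* = 3 + 0.5·98.7/5.5 = 11.9727.
At m' = 623: x_1* = 36.2455. Change: 36.2455 − 11.9727 = 24.2727.

Δx_1* = 24.2727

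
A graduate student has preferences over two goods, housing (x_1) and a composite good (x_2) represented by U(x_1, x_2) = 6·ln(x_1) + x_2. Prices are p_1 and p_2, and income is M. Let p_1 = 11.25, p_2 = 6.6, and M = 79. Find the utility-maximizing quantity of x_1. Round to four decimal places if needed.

x_1* = 3.52

MU_x_1 = 6/x_1, MU_x_2 = 1. Tangency: 6/x_1 = p_1/p_2.
So x_1*(p_1,p_2) = 6·p_2/p_1, independent of income; and x_2* = (M − 6·p_2)/p_2.
At the given prices: x_1* = 6·6.6/11.25 = 3.52.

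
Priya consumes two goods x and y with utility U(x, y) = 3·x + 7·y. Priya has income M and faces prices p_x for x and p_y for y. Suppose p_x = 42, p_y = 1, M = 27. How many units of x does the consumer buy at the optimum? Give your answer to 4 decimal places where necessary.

x* = 0

y gives more utility per dollar, so spend all income on y: y* = M/p_y, x* = 0.
Numerically: x* = 0, y* = 27.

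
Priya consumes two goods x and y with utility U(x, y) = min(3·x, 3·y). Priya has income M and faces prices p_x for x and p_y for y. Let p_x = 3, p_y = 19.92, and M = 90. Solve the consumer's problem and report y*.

y* = 3.9267

Demand: x*(p_x,p_y,M) = 3·M/(3·p_x + 3·p_y), y* = 3·M/(3·p_x + 3·p_y).
Here 3·3 + 3·19.92 = 68.76, giving y* = 3.9267.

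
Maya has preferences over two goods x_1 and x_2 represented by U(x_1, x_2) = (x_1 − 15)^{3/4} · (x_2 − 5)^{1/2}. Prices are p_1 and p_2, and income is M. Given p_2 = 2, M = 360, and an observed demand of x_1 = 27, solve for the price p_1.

p_1 = 10

MRS = (3/2)·(x_2−5)/(x_1−15). Tangency with p_1/p_2 gives x_2−5 = (2/3)·(p_1/p_2)·(x_1−15).
After buying the subsistence bundle (15, 5), a share 0.6 of the remaining income goes to x_1: x_1* = 15 + 0.6·(M − 15p_1 − 5p_2)/p_1.
Set x_1* = 27 in the demand function and solve for p_1: p_1 = 10.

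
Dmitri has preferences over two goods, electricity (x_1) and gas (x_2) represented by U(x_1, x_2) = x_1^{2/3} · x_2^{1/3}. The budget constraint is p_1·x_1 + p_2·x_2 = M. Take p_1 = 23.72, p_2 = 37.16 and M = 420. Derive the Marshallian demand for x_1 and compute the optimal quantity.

MU_x_1/MU_x_2 = (2/3·x_2)/(1/3·x_1); tangency sets this equal to p_1/p_2.
So 2/3·p_2·x_2 = 1/3·p_1·x_1; combined with the budget, a share 2/3 of income goes to x_1.
Demand: x_1*(p_1,p_2,M) = 2/3·M/p_1 and x_2* = 1/3·M/p_2.
At p_1=23.72, p_2=37.16, M=420: x_1* = 2/3·420/23.72 = 11.8044.

x_1* = 11.8044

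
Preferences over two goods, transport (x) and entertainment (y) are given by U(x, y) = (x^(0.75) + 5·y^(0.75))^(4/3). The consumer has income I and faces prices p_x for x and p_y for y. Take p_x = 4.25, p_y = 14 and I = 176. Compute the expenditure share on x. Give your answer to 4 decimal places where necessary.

share on x = 0.0541

From the CES first-order condition, (1/5)·(y/x)^(0.25) = p_x/p_y.
Solve for the ratio: y/x = [5·p_x/p_y]^(4).
Substitute y = (y/x)·x into the budget: x* = I/(p_x + p_y·(y/x)).
Numerically y/x = 5.307911, so x* = 176/(4.25 + 14·5.307911) = 2.2403 and y* = 5.307911·2.2403 = 11.8913.
Expenditure on x: 4.25·2.2403 = 9.5213; share = 0.0541.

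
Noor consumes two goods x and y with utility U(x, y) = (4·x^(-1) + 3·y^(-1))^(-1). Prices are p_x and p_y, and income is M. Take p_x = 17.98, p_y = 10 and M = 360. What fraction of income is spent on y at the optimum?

share on y = 0.3924

MU_x ∝ 4·x^(-2), MU_y ∝ 3·y^(-2), so MRS = (4/3)·(y/x)^(2) = p_x/p_y.
Hence y/x = ((3/4)·p_x/p_y)^(1/(2)), i.e. raised to the 0.5 power.
With the ratio pinned down, the budget gives x* = M/(p_x + p_y·(y/x)) and y* = (y/x)·x*.
Numerically y/x = 1.161249, so x* = 360/(17.98 + 10·1.161249) = 12.1652 and y* = 1.161249·12.1652 = 14.1269.
Expenditure on y: 10·14.1269 = 141.2689; share = 0.3924.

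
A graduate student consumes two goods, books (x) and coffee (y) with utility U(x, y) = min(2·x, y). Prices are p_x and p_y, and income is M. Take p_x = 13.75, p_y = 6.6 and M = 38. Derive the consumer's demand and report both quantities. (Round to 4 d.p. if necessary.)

x* = 1.41, y* = 2.82

Leontief preferences: the optimum is at the kink where x/1 = y/2, i.e. y = 2·x.
Budget: p_x·x + p_y·2·x = M, so (p_x + 2·p_y)·x = M.
Demand: x*(p_x,p_y,M) = M/(p_x + 2·p_y), y* = 2·M/(p_x + 2·p_y).
Here 13.75 + 2·6.6 = 26.95, giving x* = 1.41 and y* = 2.82.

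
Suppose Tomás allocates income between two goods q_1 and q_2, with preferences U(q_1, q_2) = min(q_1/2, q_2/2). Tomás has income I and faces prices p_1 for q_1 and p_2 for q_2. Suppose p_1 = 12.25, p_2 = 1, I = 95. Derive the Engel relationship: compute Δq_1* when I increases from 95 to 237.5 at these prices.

Δq_1* = 10.7547

Leontief preferences: the optimum is at the kink where q_1/2 = q_2/2, i.e. q_2 = q_1.
Budget: p_1·q_1 + p_2·q_1 = I, so (2·p_1 + 2·p_2)·q_1 = 2·I.
Demand: q_1*(p_1,p_2,I) = 2·I/(2·p_1 + 2·p_2), q_2* = 2·I/(2·p_1 + 2·p_2).
Here 2·12.25 + 2·1 = 26.5, giving q_1* = 7.1698.
At I' = 237.5: q_1* = 17.9245. Change: 17.9245 − 7.1698 = 10.7547.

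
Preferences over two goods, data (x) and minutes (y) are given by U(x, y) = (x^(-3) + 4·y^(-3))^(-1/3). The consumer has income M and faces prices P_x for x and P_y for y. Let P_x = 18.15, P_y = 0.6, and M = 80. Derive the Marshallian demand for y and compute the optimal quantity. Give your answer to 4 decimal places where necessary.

MU_x ∝ x^(-4), MU_y ∝ 4·y^(-4), so MRS = (1/4)·(y/x)^(4) = P_x/P_y.
Hence y/x = (4·P_x/P_y)^(1/(4)), i.e. raised to the 0.25 power.
With the ratio pinned down, the budget gives x* = M/(P_x + P_y·(y/x)) and y* = (y/x)·x*.
Numerically y/x = 3.316625, so x* = 80/(18.15 + 0.6·3.316625) = 3.9722 and y* = 3.316625·3.9722 = 13.1743.

y* = 13.1743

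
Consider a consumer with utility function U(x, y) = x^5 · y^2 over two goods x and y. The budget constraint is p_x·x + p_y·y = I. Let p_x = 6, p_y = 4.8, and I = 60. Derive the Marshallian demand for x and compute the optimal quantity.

The MRS is (5/2)·y/x. Set MRS = p_x/p_y.
So 5·p_y·y = 2·p_x·x; combined with the budget, a share 5/7 of income goes to x.
Demand: x*(p_x,p_y,I) = 5/7·I/p_x and y* = 2/7·I/p_y.
At p_x=6, p_y=4.8, I=60: x* = 5/7·60/6 = 7.1429.

x* = 7.1429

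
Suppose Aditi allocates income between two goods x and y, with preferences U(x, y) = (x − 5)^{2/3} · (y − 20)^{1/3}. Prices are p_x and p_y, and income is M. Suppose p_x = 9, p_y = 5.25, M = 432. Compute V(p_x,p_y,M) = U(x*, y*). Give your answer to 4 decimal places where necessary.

V = 19.8427

Let x' = x−5, y' = y−20. MRS = 2·y'/x' = p_x/p_y.
After buying the subsistence bundle (5, 20), a share 2/3 of the remaining income goes to x: x* = 5 + 2/3·(M − 5p_x − 20p_y)/p_x.
Discretionary income = 432 − 5·9 − 20·5.25 = 282; x* = 5 + 2/3·282/9 = 25.8889; y* = 20 + 1/3·282/5.25 = 37.9048.
Utility at the optimum: U(25.8889, 37.9048) = 19.8427.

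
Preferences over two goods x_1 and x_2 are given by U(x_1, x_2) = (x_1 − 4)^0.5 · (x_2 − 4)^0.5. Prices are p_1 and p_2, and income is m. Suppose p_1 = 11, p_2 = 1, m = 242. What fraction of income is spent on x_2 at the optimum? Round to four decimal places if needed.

Let x_1' = x_1−4, x_2' = x_2−4. MRS = x_2'/x_1' = p_1/p_2.
Substituting into the budget: x_1* = 4 + 0.5·(m − 4·p_1 − 4·p_2)/p_1, and x_2* = 4 + 0.5·(…)/p_2.
Discretionary income = 242 − 4·11 − 4·1 = 194; x_1* = 4 + 0.5·194/11 = 12.8182; x_2* = 4 + 0.5·194/1 = 101.
Expenditure on x_2: 1·101 = 101; share = 0.4174.

share on x_2 = 0.4174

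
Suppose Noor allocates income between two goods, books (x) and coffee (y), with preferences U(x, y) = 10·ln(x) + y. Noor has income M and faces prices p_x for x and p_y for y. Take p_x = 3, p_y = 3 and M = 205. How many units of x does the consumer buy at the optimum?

x* = 10

MU_x = 10/x, MU_y = 1. Tangency: 10/x = p_x/p_y.
So x*(p_x,p_y) = 10·p_y/p_x, independent of income; and y* = (M − 10·p_y)/p_y.
At the given prices: x* = 10·3/3 = 10.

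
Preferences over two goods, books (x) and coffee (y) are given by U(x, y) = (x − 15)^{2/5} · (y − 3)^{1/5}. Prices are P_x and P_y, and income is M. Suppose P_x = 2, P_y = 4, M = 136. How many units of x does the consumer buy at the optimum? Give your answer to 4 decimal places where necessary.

x* = 46.3333

This is Cobb-Douglas in (x−15, y−3): tangency gives 0.4·P_y·(y−3) = 0.2·P_x·(x−15).
After buying the subsistence bundle (15, 3), a share 2/3 of the remaining income goes to x: x* = 15 + 2/3·(M − 15P_x − 3P_y)/P_x.
Discretionary income = 136 − 15·2 − 3·4 = 94; x* = 15 + 2/3·94/2 = 46.3333.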